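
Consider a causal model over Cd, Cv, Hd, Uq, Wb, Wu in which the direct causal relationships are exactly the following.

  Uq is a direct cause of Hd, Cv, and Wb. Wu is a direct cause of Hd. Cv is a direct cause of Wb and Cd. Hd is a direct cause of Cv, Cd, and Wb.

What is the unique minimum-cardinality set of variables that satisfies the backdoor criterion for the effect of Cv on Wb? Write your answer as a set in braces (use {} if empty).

Variables eligible for adjustment (non-descendants of Cv, excluding Cv and Wb): {Hd, Uq, Wu}.
Backdoor paths from Cv to Wb:
  P1: Cv <- Uq -> Hd -> Wb
  P2: Cv <- Uq -> Wb
  P3: Cv <- Hd <- Uq -> Wb
  P4: Cv <- Hd -> Wb
The empty set is not sufficient: P1 (Cv <- Uq -> Hd -> Wb) has no collider blocking it and no conditioned non-collider, so it is open.
Try {Hd, Uq}:
  P1: blocked at fork node Uq ∈ conditioning set.
  P2: blocked at fork node Uq ∈ conditioning set.
  P3: blocked at chain node Hd ∈ conditioning set.
  P4: blocked at fork node Hd ∈ conditioning set.
{Hd, Uq} contains no descendant of Cv and blocks every backdoor path.
Every element of {Hd, Uq} is needed (dropping Hd leaves P4 open; dropping Uq leaves P2 open), so no proper subset is valid.
Among all size-2 subsets of the eligible variables, only {Hd, Uq} blocks every backdoor path, so it is the unique smallest valid adjustment set.

{Hd, Uq}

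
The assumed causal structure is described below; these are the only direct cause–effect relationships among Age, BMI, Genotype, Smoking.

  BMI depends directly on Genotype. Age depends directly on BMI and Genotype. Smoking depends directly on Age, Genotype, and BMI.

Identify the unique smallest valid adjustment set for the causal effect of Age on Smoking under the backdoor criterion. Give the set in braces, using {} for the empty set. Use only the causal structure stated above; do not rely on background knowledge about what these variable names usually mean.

{BMI, Genotype}

Variables eligible for adjustment (non-descendants of Age, excluding Age and Smoking): {BMI, Genotype}.
Backdoor paths from Age to Smoking:
  P1: Age <- Genotype -> BMI -> Smoking
  P2: Age <- Genotype -> Smoking
  P3: Age <- BMI <- Genotype -> Smoking
  P4: Age <- BMI -> Smoking
The empty set is not sufficient: P1 (Age <- Genotype -> BMI -> Smoking) has no collider blocking it and no conditioned non-collider, so it is open.
Try {BMI, Genotype}:
  P1: blocked at fork node Genotype ∈ conditioning set.
  P2: blocked at fork node Genotype ∈ conditioning set.
  P3: blocked at chain node BMI ∈ conditioning set.
  P4: blocked at fork node BMI ∈ conditioning set.
{BMI, Genotype} contains no descendant of Age and blocks every backdoor path.
Every element of {BMI, Genotype} is needed (dropping BMI leaves P4 open; dropping Genotype leaves P2 open), so no proper subset is valid.
Among all size-2 subsets of the eligible variables, only {BMI, Genotype} blocks every backdoor path, so it is the unique smallest valid adjustment set.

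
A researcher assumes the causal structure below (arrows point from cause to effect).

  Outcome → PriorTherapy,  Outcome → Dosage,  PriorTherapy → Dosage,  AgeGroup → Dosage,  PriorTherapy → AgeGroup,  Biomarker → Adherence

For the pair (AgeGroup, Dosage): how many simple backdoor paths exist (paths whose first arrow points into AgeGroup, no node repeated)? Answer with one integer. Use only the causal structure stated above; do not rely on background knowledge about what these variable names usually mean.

A backdoor path from AgeGroup to Dosage is any simple undirected path whose first edge points into AgeGroup (i.e. leaves AgeGroup via a parent).
Parents of AgeGroup: {PriorTherapy}.
Enumerating:
  P1: AgeGroup <- PriorTherapy <- Outcome -> Dosage
  P2: AgeGroup <- PriorTherapy -> Dosage
That exhausts the simple backdoor paths. Count: 2.

2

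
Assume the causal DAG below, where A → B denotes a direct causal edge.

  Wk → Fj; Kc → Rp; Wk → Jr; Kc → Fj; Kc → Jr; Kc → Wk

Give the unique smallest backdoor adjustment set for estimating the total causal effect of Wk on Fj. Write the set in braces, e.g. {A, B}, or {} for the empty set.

Variables eligible for adjustment (non-descendants of Wk, excluding Wk and Fj): {Kc, Rp}.
Backdoor paths from Wk to Fj:
  P1: Wk <- Kc -> Fj
The empty set is not sufficient: P1 (Wk <- Kc -> Fj) has no collider blocking it and no conditioned non-collider, so it is open.
Try {Kc}:
  P1: blocked at fork node Kc ∈ conditioning set.
{Kc} contains no descendant of Wk and blocks every backdoor path.
No other singleton works — e.g. {Rp} leaves P1 open — so {Kc} is the unique smallest valid adjustment set.

{Kc}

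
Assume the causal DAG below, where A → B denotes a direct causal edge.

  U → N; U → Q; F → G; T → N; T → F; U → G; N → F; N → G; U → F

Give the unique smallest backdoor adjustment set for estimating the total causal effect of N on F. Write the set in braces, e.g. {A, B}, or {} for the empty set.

Variables eligible for adjustment (non-descendants of N, excluding N and F): {Q, T, U}.
Backdoor paths from N to F:
  P1: N <- T -> F
  P2: N <- U -> F
  P3: N <- U -> G <- F
The empty set is not sufficient: P1 (N <- T -> F) has no collider blocking it and no conditioned non-collider, so it is open.
Try {T, U}:
  P1: blocked at fork node T ∈ conditioning set.
  P2: blocked at fork node U ∈ conditioning set.
  P3: blocked at fork node U ∈ conditioning set.
{T, U} contains no descendant of N and blocks every backdoor path.
Every element of {T, U} is needed (dropping T leaves P1 open; dropping U leaves P2 open), so no proper subset is valid.
Among all size-2 subsets of the eligible variables, only {T, U} blocks every backdoor path, so it is the unique smallest valid adjustment set.

{T, U}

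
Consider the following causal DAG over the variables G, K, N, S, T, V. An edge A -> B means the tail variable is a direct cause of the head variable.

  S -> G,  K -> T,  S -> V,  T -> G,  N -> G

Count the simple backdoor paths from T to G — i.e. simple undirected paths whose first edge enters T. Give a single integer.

A backdoor path from T to G is any simple undirected path whose first edge points into T (i.e. leaves T via a parent).
Parents of T: {K}.
No simple path from any parent of T reaches G without revisiting T, so there are no backdoor paths.

0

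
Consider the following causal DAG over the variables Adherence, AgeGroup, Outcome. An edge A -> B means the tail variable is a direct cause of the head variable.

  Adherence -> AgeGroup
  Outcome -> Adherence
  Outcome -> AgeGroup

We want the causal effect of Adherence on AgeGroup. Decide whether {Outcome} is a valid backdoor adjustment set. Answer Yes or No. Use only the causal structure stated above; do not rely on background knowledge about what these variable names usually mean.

Yes

Backdoor paths from Adherence to AgeGroup (paths whose first edge points into Adherence):
  P1: Adherence <- Outcome -> AgeGroup
Condition 1 (no descendant of Adherence in the set): holds — descendants of Adherence are {AgeGroup}; none are in {Outcome}.
Condition 2 (every backdoor path blocked by {Outcome}):
  P1: blocked at fork node Outcome ∈ conditioning set.
{Outcome} satisfies the backdoor criterion.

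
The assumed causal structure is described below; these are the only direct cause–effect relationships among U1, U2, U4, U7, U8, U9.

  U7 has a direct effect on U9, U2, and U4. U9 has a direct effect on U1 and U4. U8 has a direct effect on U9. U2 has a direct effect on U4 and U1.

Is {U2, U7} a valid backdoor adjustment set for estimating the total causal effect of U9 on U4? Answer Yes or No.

Backdoor paths from U9 to U4 (paths whose first edge points into U9):
  P1: U9 <- U7 -> U2 -> U4
  P2: U9 <- U7 -> U4
Condition 1 (no descendant of U9 in the set): holds — descendants of U9 are {U1, U4}; none are in {U2, U7}.
Condition 2 (every backdoor path blocked by {U2, U7}):
  P1: blocked at fork node U7 ∈ conditioning set.
  P2: blocked at fork node U7 ∈ conditioning set.
{U2, U7} satisfies the backdoor criterion.

Yes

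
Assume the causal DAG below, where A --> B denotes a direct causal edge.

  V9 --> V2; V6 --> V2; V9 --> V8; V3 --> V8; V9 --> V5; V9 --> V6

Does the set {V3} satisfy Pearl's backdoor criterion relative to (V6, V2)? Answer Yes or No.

No

Backdoor paths from V6 to V2 (paths whose first edge points into V6):
  P1: V6 <- V9 -> V2
Condition 1 (no descendant of V6 in the set): holds — descendants of V6 are {V2}; none are in {V3}.
Condition 2 (every backdoor path blocked by {V3}):
  P1: open — no interior node is in the conditioning set.
{V3} does not satisfy the backdoor criterion.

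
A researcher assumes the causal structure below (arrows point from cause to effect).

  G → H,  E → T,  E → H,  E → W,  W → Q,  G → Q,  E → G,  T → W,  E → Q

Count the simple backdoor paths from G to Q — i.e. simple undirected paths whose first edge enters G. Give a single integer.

3

A backdoor path from G to Q is any simple undirected path whose first edge points into G (i.e. leaves G via a parent).
Parents of G: {E}.
Enumerating:
  P1: G <- E -> T -> W -> Q
  P2: G <- E -> W -> Q
  P3: G <- E -> Q
That exhausts the simple backdoor paths. Count: 3.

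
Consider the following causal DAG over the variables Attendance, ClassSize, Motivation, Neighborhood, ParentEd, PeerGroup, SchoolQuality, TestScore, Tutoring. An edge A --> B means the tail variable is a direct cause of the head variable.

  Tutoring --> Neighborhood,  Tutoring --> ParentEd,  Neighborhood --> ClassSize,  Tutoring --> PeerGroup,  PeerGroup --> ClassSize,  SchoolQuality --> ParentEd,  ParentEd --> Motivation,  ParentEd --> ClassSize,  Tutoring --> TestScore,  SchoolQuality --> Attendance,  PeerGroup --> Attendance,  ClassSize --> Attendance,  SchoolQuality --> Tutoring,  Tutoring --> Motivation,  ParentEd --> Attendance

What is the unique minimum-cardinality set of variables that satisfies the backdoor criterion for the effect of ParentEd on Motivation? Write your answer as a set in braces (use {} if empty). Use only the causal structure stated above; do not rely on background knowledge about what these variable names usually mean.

Variables eligible for adjustment (non-descendants of ParentEd, excluding ParentEd and Motivation): {Neighborhood, PeerGroup, SchoolQuality, TestScore, Tutoring}.
Backdoor paths from ParentEd to Motivation:
  P1: ParentEd <- SchoolQuality -> Tutoring -> Motivation
  P2: ParentEd <- SchoolQuality -> Attendance <- PeerGroup <- Tutoring -> Motivation
  P3: ParentEd <- SchoolQuality -> Attendance <- PeerGroup -> ClassSize <- Neighborhood <- Tutoring -> Motivation
  P4: ParentEd <- SchoolQuality -> Attendance <- ClassSize <- PeerGroup <- Tutoring -> Motivation
  P5: ParentEd <- SchoolQuality -> Attendance <- ClassSize <- Neighborhood <- Tutoring -> Motivation
  P6: ParentEd <- Tutoring -> Motivation
The empty set is not sufficient: P1 (ParentEd <- SchoolQuality -> Tutoring -> Motivation) has no collider blocking it and no conditioned non-collider, so it is open.
Try {Tutoring}:
  P1: blocked at chain node Tutoring ∈ conditioning set.
  P2: blocked at collider Attendance (neither it nor any descendant is in the conditioning set).
  P3: blocked at collider Attendance (neither it nor any descendant is in the conditioning set).
  P4: blocked at collider Attendance (neither it nor any descendant is in the conditioning set).
  P5: blocked at collider Attendance (neither it nor any descendant is in the conditioning set).
  P6: blocked at fork node Tutoring ∈ conditioning set.
{Tutoring} contains no descendant of ParentEd and blocks every backdoor path.
No other singleton works — e.g. {SchoolQuality} leaves P6 open — so {Tutoring} is the unique smallest valid adjustment set.

{Tutoring}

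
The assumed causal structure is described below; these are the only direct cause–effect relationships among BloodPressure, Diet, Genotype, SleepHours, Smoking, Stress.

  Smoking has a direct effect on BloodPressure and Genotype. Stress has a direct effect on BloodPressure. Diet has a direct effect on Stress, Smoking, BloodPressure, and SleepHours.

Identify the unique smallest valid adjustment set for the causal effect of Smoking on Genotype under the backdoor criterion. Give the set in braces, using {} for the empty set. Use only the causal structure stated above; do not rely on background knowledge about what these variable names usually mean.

{}

Variables eligible for adjustment (non-descendants of Smoking, excluding Smoking and Genotype): {Diet, SleepHours, Stress}.
Backdoor paths from Smoking to Genotype:
  (none)
With no backdoor paths the empty set already satisfies the criterion, and it is trivially minimal.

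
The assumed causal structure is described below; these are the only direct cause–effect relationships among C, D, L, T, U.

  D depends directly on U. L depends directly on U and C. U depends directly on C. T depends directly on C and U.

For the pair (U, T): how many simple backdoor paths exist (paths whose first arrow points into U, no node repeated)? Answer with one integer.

A backdoor path from U to T is any simple undirected path whose first edge points into U (i.e. leaves U via a parent).
Parents of U: {C}.
Enumerating:
  P1: U <- C -> T
That exhausts the simple backdoor paths. Count: 1.

1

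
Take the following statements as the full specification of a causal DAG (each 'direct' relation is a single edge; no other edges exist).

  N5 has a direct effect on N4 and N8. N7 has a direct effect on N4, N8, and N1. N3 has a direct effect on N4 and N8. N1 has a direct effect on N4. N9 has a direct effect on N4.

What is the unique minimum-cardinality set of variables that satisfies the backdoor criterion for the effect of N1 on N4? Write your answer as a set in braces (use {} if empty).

Variables eligible for adjustment (non-descendants of N1, excluding N1 and N4): {N3, N5, N7, N8, N9}.
Backdoor paths from N1 to N4:
  P1: N1 <- N7 -> N4
  P2: N1 <- N7 -> N8 <- N5 -> N4
  P3: N1 <- N7 -> N8 <- N3 -> N4
The empty set is not sufficient: P1 (N1 <- N7 -> N4) has no collider blocking it and no conditioned non-collider, so it is open.
Try {N7}:
  P1: blocked at fork node N7 ∈ conditioning set.
  P2: blocked at fork node N7 ∈ conditioning set.
  P3: blocked at fork node N7 ∈ conditioning set.
{N7} contains no descendant of N1 and blocks every backdoor path.
No other singleton works — e.g. {N5} leaves P1 open — so {N7} is the unique smallest valid adjustment set.

{N7}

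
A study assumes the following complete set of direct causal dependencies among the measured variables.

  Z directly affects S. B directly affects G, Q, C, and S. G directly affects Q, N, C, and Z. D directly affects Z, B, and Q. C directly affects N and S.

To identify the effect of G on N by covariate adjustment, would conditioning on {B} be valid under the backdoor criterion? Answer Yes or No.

Yes

Backdoor paths from G to N (paths whose first edge points into G):
  P1: G <- B <- D -> Z -> S <- C -> N
  P2: G <- B -> Q <- D -> Z -> S <- C -> N
  P3: G <- B -> C -> N
  P4: G <- B -> S <- C -> N
Condition 1 (no descendant of G in the set): holds — descendants of G are {C, N, Q, S, Z}; none are in {B}.
Condition 2 (every backdoor path blocked by {B}):
  P1: blocked at chain node B ∈ conditioning set.
  P2: blocked at fork node B ∈ conditioning set.
  P3: blocked at fork node B ∈ conditioning set.
  P4: blocked at fork node B ∈ conditioning set.
{B} satisfies the backdoor criterion.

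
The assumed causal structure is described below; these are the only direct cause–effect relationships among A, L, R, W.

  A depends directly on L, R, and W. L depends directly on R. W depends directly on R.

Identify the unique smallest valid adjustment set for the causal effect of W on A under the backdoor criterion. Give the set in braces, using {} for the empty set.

{R}

Variables eligible for adjustment (non-descendants of W, excluding W and A): {L, R}.
Backdoor paths from W to A:
  P1: W <- R -> L -> A
  P2: W <- R -> A
The empty set is not sufficient: P1 (W <- R -> L -> A) has no collider blocking it and no conditioned non-collider, so it is open.
Try {R}:
  P1: blocked at fork node R ∈ conditioning set.
  P2: blocked at fork node R ∈ conditioning set.
{R} contains no descendant of W and blocks every backdoor path.
No other singleton works — e.g. {L} leaves P2 open — so {R} is the unique smallest valid adjustment set.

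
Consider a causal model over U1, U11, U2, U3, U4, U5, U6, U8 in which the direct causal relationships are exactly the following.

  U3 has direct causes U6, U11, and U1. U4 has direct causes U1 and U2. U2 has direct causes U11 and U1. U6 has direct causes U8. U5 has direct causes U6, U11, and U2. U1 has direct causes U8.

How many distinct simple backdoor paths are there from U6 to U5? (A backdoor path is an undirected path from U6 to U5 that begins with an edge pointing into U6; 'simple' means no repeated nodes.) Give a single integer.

6

A backdoor path from U6 to U5 is any simple undirected path whose first edge points into U6 (i.e. leaves U6 via a parent).
Parents of U6: {U8}.
Enumerating:
  P1: U6 <- U8 -> U1 -> U2 <- U11 -> U5
  P2: U6 <- U8 -> U1 -> U2 -> U5
  P3: U6 <- U8 -> U1 -> U3 <- U11 -> U2 -> U5
  P4: U6 <- U8 -> U1 -> U3 <- U11 -> U5
  P5: U6 <- U8 -> U1 -> U4 <- U2 <- U11 -> U5
  P6: U6 <- U8 -> U1 -> U4 <- U2 -> U5
That exhausts the simple backdoor paths. Count: 6.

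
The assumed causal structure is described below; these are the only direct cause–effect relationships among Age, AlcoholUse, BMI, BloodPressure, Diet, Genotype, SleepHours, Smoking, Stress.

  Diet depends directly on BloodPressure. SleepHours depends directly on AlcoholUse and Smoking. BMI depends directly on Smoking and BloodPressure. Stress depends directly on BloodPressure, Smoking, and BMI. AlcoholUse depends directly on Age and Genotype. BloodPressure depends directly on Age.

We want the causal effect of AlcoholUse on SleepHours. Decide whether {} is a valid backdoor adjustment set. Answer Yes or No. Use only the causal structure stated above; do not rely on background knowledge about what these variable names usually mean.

Yes

Backdoor paths from AlcoholUse to SleepHours (paths whose first edge points into AlcoholUse):
  P1: AlcoholUse <- Age -> BloodPressure -> BMI <- Smoking -> SleepHours
  P2: AlcoholUse <- Age -> BloodPressure -> BMI -> Stress <- Smoking -> SleepHours
  P3: AlcoholUse <- Age -> BloodPressure -> Stress <- Smoking -> SleepHours
  P4: AlcoholUse <- Age -> BloodPressure -> Stress <- BMI <- Smoking -> SleepHours
Condition 1 (no descendant of AlcoholUse in the set): holds — descendants of AlcoholUse are {SleepHours}; none are in {}.
Condition 2 (every backdoor path blocked by {}):
  P1: blocked at collider BMI (neither it nor any descendant is in the conditioning set).
  P2: blocked at collider Stress (neither it nor any descendant is in the conditioning set).
  P3: blocked at collider Stress (neither it nor any descendant is in the conditioning set).
  P4: blocked at collider Stress (neither it nor any descendant is in the conditioning set).
{} satisfies the backdoor criterion.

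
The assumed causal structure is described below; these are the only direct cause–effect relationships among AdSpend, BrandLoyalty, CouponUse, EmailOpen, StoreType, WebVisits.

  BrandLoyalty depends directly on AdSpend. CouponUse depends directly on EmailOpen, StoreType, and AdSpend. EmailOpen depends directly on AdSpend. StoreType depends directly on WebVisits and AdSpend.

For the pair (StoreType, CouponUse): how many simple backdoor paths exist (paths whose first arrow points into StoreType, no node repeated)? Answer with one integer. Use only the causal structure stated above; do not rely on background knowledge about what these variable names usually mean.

A backdoor path from StoreType to CouponUse is any simple undirected path whose first edge points into StoreType (i.e. leaves StoreType via a parent).
Parents of StoreType: {AdSpend, WebVisits}.
Enumerating:
  P1: StoreType <- AdSpend -> EmailOpen -> CouponUse
  P2: StoreType <- AdSpend -> CouponUse
That exhausts the simple backdoor paths. Count: 2.

2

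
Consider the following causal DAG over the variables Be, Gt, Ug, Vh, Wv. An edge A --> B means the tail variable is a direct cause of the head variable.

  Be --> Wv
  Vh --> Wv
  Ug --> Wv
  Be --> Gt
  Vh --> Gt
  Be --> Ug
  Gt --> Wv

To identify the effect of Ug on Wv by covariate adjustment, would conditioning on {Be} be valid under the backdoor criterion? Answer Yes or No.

Yes

Backdoor paths from Ug to Wv (paths whose first edge points into Ug):
  P1: Ug <- Be -> Gt <- Vh -> Wv
  P2: Ug <- Be -> Gt -> Wv
  P3: Ug <- Be -> Wv
Condition 1 (no descendant of Ug in the set): holds — descendants of Ug are {Wv}; none are in {Be}.
Condition 2 (every backdoor path blocked by {Be}):
  P1: blocked at fork node Be ∈ conditioning set.
  P2: blocked at fork node Be ∈ conditioning set.
  P3: blocked at fork node Be ∈ conditioning set.
{Be} satisfies the backdoor criterion.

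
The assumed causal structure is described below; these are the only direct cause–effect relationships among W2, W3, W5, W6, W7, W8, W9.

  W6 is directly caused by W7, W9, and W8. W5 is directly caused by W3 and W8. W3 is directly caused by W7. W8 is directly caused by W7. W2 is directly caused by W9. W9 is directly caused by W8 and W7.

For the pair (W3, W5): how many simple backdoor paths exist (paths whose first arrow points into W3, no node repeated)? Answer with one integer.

A backdoor path from W3 to W5 is any simple undirected path whose first edge points into W3 (i.e. leaves W3 via a parent).
Parents of W3: {W7}.
Enumerating:
  P1: W3 <- W7 -> W8 -> W5
  P2: W3 <- W7 -> W9 <- W8 -> W5
  P3: W3 <- W7 -> W9 -> W6 <- W8 -> W5
  P4: W3 <- W7 -> W6 <- W8 -> W5
  P5: W3 <- W7 -> W6 <- W9 <- W8 -> W5
That exhausts the simple backdoor paths. Count: 5.

5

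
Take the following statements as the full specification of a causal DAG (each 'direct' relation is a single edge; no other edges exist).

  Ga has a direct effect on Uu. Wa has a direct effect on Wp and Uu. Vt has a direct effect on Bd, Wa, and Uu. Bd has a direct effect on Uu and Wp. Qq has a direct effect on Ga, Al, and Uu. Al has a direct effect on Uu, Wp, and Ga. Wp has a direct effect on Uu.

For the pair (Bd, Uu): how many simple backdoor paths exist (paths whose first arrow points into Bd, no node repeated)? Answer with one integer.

8

A backdoor path from Bd to Uu is any simple undirected path whose first edge points into Bd (i.e. leaves Bd via a parent).
Parents of Bd: {Vt}.
Enumerating:
  P1: Bd <- Vt -> Wa -> Wp <- Al <- Qq -> Ga -> Uu
  P2: Bd <- Vt -> Wa -> Wp <- Al <- Qq -> Uu
  P3: Bd <- Vt -> Wa -> Wp <- Al -> Ga <- Qq -> Uu
  P4: Bd <- Vt -> Wa -> Wp <- Al -> Ga -> Uu
  P5: Bd <- Vt -> Wa -> Wp <- Al -> Uu
  P6: Bd <- Vt -> Wa -> Wp -> Uu
  P7: Bd <- Vt -> Wa -> Uu
  P8: Bd <- Vt -> Uu
That exhausts the simple backdoor paths. Count: 8.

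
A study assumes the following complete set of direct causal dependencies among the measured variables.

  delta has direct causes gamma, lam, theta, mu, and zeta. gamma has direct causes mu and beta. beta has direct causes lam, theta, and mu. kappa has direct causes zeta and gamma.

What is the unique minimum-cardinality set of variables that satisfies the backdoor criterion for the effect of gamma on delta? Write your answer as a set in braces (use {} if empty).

Variables eligible for adjustment (non-descendants of gamma, excluding gamma and delta): {beta, lam, mu, theta, zeta}.
Backdoor paths from gamma to delta:
  P1: gamma <- mu -> beta <- lam -> delta
  P2: gamma <- mu -> beta <- theta -> delta
  P3: gamma <- mu -> delta
  P4: gamma <- beta <- mu -> delta
  P5: gamma <- beta <- lam -> delta
  P6: gamma <- beta <- theta -> delta
The empty set is not sufficient: P3 (gamma <- mu -> delta) has no collider blocking it and no conditioned non-collider, so it is open.
Try {beta, mu}:
  P1: blocked at fork node mu ∈ conditioning set.
  P2: blocked at fork node mu ∈ conditioning set.
  P3: blocked at fork node mu ∈ conditioning set.
  P4: blocked at chain node beta ∈ conditioning set.
  P5: blocked at chain node beta ∈ conditioning set.
  P6: blocked at chain node beta ∈ conditioning set.
{beta, mu} contains no descendant of gamma and blocks every backdoor path.
Every element of {beta, mu} is needed (dropping beta leaves P5 open; dropping mu leaves P1 open), so no proper subset is valid.
Among all size-2 subsets of the eligible variables, only {beta, mu} blocks every backdoor path, so it is the unique smallest valid adjustment set.

{beta, mu}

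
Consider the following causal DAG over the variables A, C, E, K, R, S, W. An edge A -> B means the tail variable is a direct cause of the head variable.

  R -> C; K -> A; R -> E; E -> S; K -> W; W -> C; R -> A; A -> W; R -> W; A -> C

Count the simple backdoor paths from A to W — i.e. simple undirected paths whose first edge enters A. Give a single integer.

A backdoor path from A to W is any simple undirected path whose first edge points into A (i.e. leaves A via a parent).
Parents of A: {K, R}.
Enumerating:
  P1: A <- R -> W
  P2: A <- R -> C <- W
  P3: A <- K -> W
That exhausts the simple backdoor paths. Count: 3.

3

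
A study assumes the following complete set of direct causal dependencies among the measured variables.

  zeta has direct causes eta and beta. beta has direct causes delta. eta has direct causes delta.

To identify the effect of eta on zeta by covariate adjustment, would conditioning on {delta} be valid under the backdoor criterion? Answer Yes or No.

Yes

Backdoor paths from eta to zeta (paths whose first edge points into eta):
  P1: eta <- delta -> beta -> zeta
Condition 1 (no descendant of eta in the set): holds — descendants of eta are {zeta}; none are in {delta}.
Condition 2 (every backdoor path blocked by {delta}):
  P1: blocked at fork node delta ∈ conditioning set.
{delta} satisfies the backdoor criterion.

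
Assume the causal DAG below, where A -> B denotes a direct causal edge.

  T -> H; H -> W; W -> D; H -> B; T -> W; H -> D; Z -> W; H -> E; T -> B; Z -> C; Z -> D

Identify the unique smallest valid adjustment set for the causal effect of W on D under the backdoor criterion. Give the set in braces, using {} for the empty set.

Variables eligible for adjustment (non-descendants of W, excluding W and D): {B, C, E, H, T, Z}.
Backdoor paths from W to D:
  P1: W <- T -> H -> D
  P2: W <- T -> B <- H -> D
  P3: W <- Z -> D
  P4: W <- H -> D
The empty set is not sufficient: P1 (W <- T -> H -> D) has no collider blocking it and no conditioned non-collider, so it is open.
Try {H, Z}:
  P1: blocked at chain node H ∈ conditioning set.
  P2: blocked at collider B (neither it nor any descendant is in the conditioning set).
  P3: blocked at fork node Z ∈ conditioning set.
  P4: blocked at fork node H ∈ conditioning set.
{H, Z} contains no descendant of W and blocks every backdoor path.
Every element of {H, Z} is needed (dropping H leaves P1 open; dropping Z leaves P3 open), so no proper subset is valid.
Among all size-2 subsets of the eligible variables, only {H, Z} blocks every backdoor path, so it is the unique smallest valid adjustment set.

{H, Z}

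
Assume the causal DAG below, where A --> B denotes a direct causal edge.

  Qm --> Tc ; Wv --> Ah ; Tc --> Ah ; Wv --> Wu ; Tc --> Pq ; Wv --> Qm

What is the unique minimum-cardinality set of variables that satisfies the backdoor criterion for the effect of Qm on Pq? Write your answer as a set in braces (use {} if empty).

Variables eligible for adjustment (non-descendants of Qm, excluding Qm and Pq): {Wu, Wv}.
Backdoor paths from Qm to Pq:
  P1: Qm <- Wv -> Ah <- Tc -> Pq
Each backdoor path contains an unconditioned collider, so every path is already blocked with the empty conditioning set:
  P1: blocked at collider Ah (neither it nor any descendant is in the conditioning set).
The empty set is therefore the unique smallest valid set.

{}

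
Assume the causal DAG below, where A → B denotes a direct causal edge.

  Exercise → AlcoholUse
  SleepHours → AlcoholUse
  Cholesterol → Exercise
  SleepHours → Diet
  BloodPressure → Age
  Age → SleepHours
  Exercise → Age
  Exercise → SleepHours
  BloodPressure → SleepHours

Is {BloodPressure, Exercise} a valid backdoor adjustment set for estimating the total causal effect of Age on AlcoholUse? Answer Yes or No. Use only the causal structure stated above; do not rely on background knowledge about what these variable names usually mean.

Backdoor paths from Age to AlcoholUse (paths whose first edge points into Age):
  P1: Age <- BloodPressure -> SleepHours <- Exercise -> AlcoholUse
  P2: Age <- BloodPressure -> SleepHours -> AlcoholUse
  P3: Age <- Exercise -> SleepHours -> AlcoholUse
  P4: Age <- Exercise -> AlcoholUse
Condition 1 (no descendant of Age in the set): holds — descendants of Age are {AlcoholUse, Diet, SleepHours}; none are in {BloodPressure, Exercise}.
Condition 2 (every backdoor path blocked by {BloodPressure, Exercise}):
  P1: blocked at fork node BloodPressure ∈ conditioning set.
  P2: blocked at fork node BloodPressure ∈ conditioning set.
  P3: blocked at fork node Exercise ∈ conditioning set.
  P4: blocked at fork node Exercise ∈ conditioning set.
{BloodPressure, Exercise} satisfies the backdoor criterion.

Yes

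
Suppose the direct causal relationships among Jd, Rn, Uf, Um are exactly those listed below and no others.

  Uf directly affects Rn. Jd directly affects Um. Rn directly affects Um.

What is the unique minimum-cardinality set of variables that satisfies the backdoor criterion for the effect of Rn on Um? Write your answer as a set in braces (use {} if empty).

{}

Variables eligible for adjustment (non-descendants of Rn, excluding Rn and Um): {Jd, Uf}.
Backdoor paths from Rn to Um:
  (none)
With no backdoor paths the empty set already satisfies the criterion, and it is trivially minimal.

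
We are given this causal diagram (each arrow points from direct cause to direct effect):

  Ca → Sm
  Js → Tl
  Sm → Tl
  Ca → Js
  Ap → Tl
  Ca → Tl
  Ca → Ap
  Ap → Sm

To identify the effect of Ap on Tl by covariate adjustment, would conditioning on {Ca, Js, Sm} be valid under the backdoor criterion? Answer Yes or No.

Backdoor paths from Ap to Tl (paths whose first edge points into Ap):
  P1: Ap <- Ca -> Js -> Tl
  P2: Ap <- Ca -> Sm -> Tl
  P3: Ap <- Ca -> Tl
Condition 1 (no descendant of Ap in the set): FAILS — Sm is a descendant of Ap.
Condition 2 (every backdoor path blocked by {Ca, Js, Sm}):
  P1: blocked at fork node Ca ∈ conditioning set.
  P2: blocked at fork node Ca ∈ conditioning set.
  P3: blocked at fork node Ca ∈ conditioning set.
{Ca, Js, Sm} does not satisfy the backdoor criterion.

No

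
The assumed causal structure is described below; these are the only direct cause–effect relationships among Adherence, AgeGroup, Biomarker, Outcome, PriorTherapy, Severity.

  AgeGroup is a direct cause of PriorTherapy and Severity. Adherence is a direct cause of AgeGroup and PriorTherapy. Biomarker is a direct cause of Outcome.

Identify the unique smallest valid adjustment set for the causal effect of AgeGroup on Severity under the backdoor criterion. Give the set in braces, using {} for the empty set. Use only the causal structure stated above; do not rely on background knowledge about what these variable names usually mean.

{}

Variables eligible for adjustment (non-descendants of AgeGroup, excluding AgeGroup and Severity): {Adherence, Biomarker, Outcome}.
Backdoor paths from AgeGroup to Severity:
  (none)
With no backdoor paths the empty set already satisfies the criterion, and it is trivially minimal.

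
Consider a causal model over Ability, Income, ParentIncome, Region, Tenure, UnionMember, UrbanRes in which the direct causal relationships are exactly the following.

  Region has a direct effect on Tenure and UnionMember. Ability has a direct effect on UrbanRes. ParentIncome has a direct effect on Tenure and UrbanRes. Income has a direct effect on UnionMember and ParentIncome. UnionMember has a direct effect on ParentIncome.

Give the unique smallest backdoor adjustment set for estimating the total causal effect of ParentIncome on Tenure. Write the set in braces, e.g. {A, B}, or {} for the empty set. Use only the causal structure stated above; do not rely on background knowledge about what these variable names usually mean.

Variables eligible for adjustment (non-descendants of ParentIncome, excluding ParentIncome and Tenure): {Ability, Income, Region, UnionMember}.
Backdoor paths from ParentIncome to Tenure:
  P1: ParentIncome <- Income -> UnionMember <- Region -> Tenure
  P2: ParentIncome <- UnionMember <- Region -> Tenure
The empty set is not sufficient: P2 (ParentIncome <- UnionMember <- Region -> Tenure) has no collider blocking it and no conditioned non-collider, so it is open.
Try {Region}:
  P1: blocked at collider UnionMember (neither it nor any descendant is in the conditioning set).
  P2: blocked at fork node Region ∈ conditioning set.
{Region} contains no descendant of ParentIncome and blocks every backdoor path.
No other singleton works — e.g. {Income} leaves P2 open — so {Region} is the unique smallest valid adjustment set.

{Region}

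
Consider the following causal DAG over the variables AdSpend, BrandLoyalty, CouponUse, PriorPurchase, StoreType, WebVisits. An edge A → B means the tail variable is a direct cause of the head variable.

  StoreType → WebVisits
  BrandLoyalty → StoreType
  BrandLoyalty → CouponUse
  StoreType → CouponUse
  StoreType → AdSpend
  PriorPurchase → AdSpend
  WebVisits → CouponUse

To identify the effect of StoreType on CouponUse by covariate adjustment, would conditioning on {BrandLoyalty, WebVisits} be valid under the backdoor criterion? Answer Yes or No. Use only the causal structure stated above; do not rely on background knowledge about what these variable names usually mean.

No

Backdoor paths from StoreType to CouponUse (paths whose first edge points into StoreType):
  P1: StoreType <- BrandLoyalty -> CouponUse
Condition 1 (no descendant of StoreType in the set): FAILS — WebVisits is a descendant of StoreType.
Condition 2 (every backdoor path blocked by {BrandLoyalty, WebVisits}):
  P1: blocked at fork node BrandLoyalty ∈ conditioning set.
{BrandLoyalty, WebVisits} does not satisfy the backdoor criterion.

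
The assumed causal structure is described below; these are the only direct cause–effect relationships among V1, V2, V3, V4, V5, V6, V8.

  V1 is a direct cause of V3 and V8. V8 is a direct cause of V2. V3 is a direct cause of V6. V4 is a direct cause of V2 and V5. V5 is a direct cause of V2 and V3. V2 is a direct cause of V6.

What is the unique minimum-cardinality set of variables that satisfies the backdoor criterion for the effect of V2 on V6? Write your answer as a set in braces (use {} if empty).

{V3}

Variables eligible for adjustment (non-descendants of V2, excluding V2 and V6): {V1, V3, V4, V5, V8}.
Backdoor paths from V2 to V6:
  P1: V2 <- V4 -> V5 -> V3 -> V6
  P2: V2 <- V5 -> V3 -> V6
  P3: V2 <- V8 <- V1 -> V3 -> V6
The empty set is not sufficient: P1 (V2 <- V4 -> V5 -> V3 -> V6) has no collider blocking it and no conditioned non-collider, so it is open.
Try {V3}:
  P1: blocked at chain node V3 ∈ conditioning set.
  P2: blocked at chain node V3 ∈ conditioning set.
  P3: blocked at chain node V3 ∈ conditioning set.
{V3} contains no descendant of V2 and blocks every backdoor path.
No other singleton works — e.g. {V1} leaves P1 open — so {V3} is the unique smallest valid adjustment set.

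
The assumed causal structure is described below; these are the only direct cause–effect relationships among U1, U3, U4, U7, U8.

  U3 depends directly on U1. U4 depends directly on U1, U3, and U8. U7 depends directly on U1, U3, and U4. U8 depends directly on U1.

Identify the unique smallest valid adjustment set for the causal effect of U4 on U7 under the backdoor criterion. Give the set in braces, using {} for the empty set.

{U1, U3}

Variables eligible for adjustment (non-descendants of U4, excluding U4 and U7): {U1, U3, U8}.
Backdoor paths from U4 to U7:
  P1: U4 <- U1 -> U3 -> U7
  P2: U4 <- U1 -> U7
  P3: U4 <- U3 <- U1 -> U7
  P4: U4 <- U3 -> U7
  P5: U4 <- U8 <- U1 -> U3 -> U7
  P6: U4 <- U8 <- U1 -> U7
The empty set is not sufficient: P1 (U4 <- U1 -> U3 -> U7) has no collider blocking it and no conditioned non-collider, so it is open.
Try {U1, U3}:
  P1: blocked at fork node U1 ∈ conditioning set.
  P2: blocked at fork node U1 ∈ conditioning set.
  P3: blocked at chain node U3 ∈ conditioning set.
  P4: blocked at fork node U3 ∈ conditioning set.
  P5: blocked at fork node U1 ∈ conditioning set.
  P6: blocked at fork node U1 ∈ conditioning set.
{U1, U3} contains no descendant of U4 and blocks every backdoor path.
Every element of {U1, U3} is needed (dropping U1 leaves P2 open; dropping U3 leaves P4 open), so no proper subset is valid.
Among all size-2 subsets of the eligible variables, only {U1, U3} blocks every backdoor path, so it is the unique smallest valid adjustment set.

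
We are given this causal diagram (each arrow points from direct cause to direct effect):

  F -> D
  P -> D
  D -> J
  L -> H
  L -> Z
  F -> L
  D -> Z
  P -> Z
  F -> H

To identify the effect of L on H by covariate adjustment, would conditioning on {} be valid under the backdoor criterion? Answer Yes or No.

No

Backdoor paths from L to H (paths whose first edge points into L):
  P1: L <- F -> H
Condition 1 (no descendant of L in the set): holds — descendants of L are {H, Z}; none are in {}.
Condition 2 (every backdoor path blocked by {}):
  P1: open — no interior node is in the conditioning set.
{} does not satisfy the backdoor criterion.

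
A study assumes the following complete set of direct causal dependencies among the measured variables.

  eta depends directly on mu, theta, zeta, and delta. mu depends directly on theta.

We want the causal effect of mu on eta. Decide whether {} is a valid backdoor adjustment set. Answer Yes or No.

Backdoor paths from mu to eta (paths whose first edge points into mu):
  P1: mu <- theta -> eta
Condition 1 (no descendant of mu in the set): holds — descendants of mu are {eta}; none are in {}.
Condition 2 (every backdoor path blocked by {}):
  P1: open — no interior node is in the conditioning set.
{} does not satisfy the backdoor criterion.

No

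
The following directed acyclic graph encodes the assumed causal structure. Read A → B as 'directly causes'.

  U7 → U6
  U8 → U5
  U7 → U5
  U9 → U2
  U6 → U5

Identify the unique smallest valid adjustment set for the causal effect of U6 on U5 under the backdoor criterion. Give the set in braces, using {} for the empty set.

Variables eligible for adjustment (non-descendants of U6, excluding U6 and U5): {U2, U7, U8, U9}.
Backdoor paths from U6 to U5:
  P1: U6 <- U7 -> U5
The empty set is not sufficient: P1 (U6 <- U7 -> U5) has no collider blocking it and no conditioned non-collider, so it is open.
Try {U7}:
  P1: blocked at fork node U7 ∈ conditioning set.
{U7} contains no descendant of U6 and blocks every backdoor path.
No other singleton works — e.g. {U9} leaves P1 open — so {U7} is the unique smallest valid adjustment set.

{U7}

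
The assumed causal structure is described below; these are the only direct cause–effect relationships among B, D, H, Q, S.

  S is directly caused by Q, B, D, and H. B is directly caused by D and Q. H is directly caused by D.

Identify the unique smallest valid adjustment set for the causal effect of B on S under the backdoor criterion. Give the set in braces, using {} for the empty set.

Variables eligible for adjustment (non-descendants of B, excluding B and S): {D, H, Q}.
Backdoor paths from B to S:
  P1: B <- D -> H -> S
  P2: B <- D -> S
  P3: B <- Q -> S
The empty set is not sufficient: P1 (B <- D -> H -> S) has no collider blocking it and no conditioned non-collider, so it is open.
Try {D, Q}:
  P1: blocked at fork node D ∈ conditioning set.
  P2: blocked at fork node D ∈ conditioning set.
  P3: blocked at fork node Q ∈ conditioning set.
{D, Q} contains no descendant of B and blocks every backdoor path.
Every element of {D, Q} is needed (dropping D leaves P1 open; dropping Q leaves P3 open), so no proper subset is valid.
Among all size-2 subsets of the eligible variables, only {D, Q} blocks every backdoor path, so it is the unique smallest valid adjustment set.

{D, Q}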